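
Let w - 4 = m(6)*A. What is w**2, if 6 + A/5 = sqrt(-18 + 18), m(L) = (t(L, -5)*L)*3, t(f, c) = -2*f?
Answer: 42042256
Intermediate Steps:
m(L) = -6*L**2 (m(L) = ((-2*L)*L)*3 = -2*L**2*3 = -6*L**2)
A = -30 (A = -30 + 5*sqrt(-18 + 18) = -30 + 5*sqrt(0) = -30 + 5*0 = -30 + 0 = -30)
w = 6484 (w = 4 - 6*6**2*(-30) = 4 - 6*36*(-30) = 4 - 216*(-30) = 4 + 6480 = 6484)
w**2 = 6484**2 = 42042256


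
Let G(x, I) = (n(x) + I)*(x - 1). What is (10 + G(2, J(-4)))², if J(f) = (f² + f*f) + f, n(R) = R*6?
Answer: 2500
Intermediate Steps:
n(R) = 6*R
J(f) = f + 2*f² (J(f) = (f² + f²) + f = 2*f² + f = f + 2*f²)
G(x, I) = (-1 + x)*(I + 6*x) (G(x, I) = (6*x + I)*(x - 1) = (I + 6*x)*(-1 + x) = (-1 + x)*(I + 6*x))
(10 + G(2, J(-4)))² = (10 + (-(-4)*(1 + 2*(-4)) - 6*2 + 6*2² - 4*(1 + 2*(-4))*2))² = (10 + (-(-4)*(1 - 8) - 12 + 6*4 - 4*(1 - 8)*2))² = (10 + (-(-4)*(-7) - 12 + 24 - 4*(-7)*2))² = (10 + (-1*28 - 12 + 24 + 28*2))² = (10 + (-28 - 12 + 24 + 56))² = (10 + 40)² = 50² = 2500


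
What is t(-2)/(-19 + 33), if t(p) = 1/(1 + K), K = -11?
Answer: -1/140 ≈ -0.0071429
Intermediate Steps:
t(p) = -⅒ (t(p) = 1/(1 - 11) = 1/(-10) = -⅒)
t(-2)/(-19 + 33) = -⅒/(-19 + 33) = -⅒/14 = (1/14)*(-⅒) = -1/140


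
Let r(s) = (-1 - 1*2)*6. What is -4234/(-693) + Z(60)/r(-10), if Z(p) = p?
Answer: 1924/693 ≈ 2.7763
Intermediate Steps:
r(s) = -18 (r(s) = (-1 - 2)*6 = -3*6 = -18)
-4234/(-693) + Z(60)/r(-10) = -4234/(-693) + 60/(-18) = -4234*(-1/693) + 60*(-1/18) = 4234/693 - 10/3 = 1924/693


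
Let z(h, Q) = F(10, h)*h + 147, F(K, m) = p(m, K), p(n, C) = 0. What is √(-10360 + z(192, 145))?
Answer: I*√10213 ≈ 101.06*I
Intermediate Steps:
F(K, m) = 0
z(h, Q) = 147 (z(h, Q) = 0*h + 147 = 0 + 147 = 147)
√(-10360 + z(192, 145)) = √(-10360 + 147) = √(-10213) = I*√10213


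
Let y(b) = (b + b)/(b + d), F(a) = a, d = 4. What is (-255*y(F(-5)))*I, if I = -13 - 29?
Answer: 107100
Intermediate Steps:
I = -42
y(b) = 2*b/(4 + b) (y(b) = (b + b)/(b + 4) = (2*b)/(4 + b) = 2*b/(4 + b))
(-255*y(F(-5)))*I = -510*(-5)/(4 - 5)*(-42) = -510*(-5)/(-1)*(-42) = -510*(-5)*(-1)*(-42) = -255*10*(-42) = -2550*(-42) = 107100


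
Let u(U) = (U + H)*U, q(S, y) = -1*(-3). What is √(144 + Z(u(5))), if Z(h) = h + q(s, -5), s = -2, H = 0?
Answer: 2*√43 ≈ 13.115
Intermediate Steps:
q(S, y) = 3
u(U) = U² (u(U) = (U + 0)*U = U*U = U²)
Z(h) = 3 + h (Z(h) = h + 3 = 3 + h)
√(144 + Z(u(5))) = √(144 + (3 + 5²)) = √(144 + (3 + 25)) = √(144 + 28) = √172 = 2*√43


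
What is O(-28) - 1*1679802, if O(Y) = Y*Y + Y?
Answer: -1679046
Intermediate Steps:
O(Y) = Y + Y² (O(Y) = Y² + Y = Y + Y²)
O(-28) - 1*1679802 = -28*(1 - 28) - 1*1679802 = -28*(-27) - 1679802 = 756 - 1679802 = -1679046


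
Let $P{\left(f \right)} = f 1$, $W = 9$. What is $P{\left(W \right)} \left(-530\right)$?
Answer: $-4770$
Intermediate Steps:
$P{\left(f \right)} = f$
$P{\left(W \right)} \left(-530\right) = 9 \left(-530\right) = -4770$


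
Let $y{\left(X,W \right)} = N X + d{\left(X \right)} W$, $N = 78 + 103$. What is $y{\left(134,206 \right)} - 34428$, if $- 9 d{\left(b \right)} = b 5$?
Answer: $- \frac{229586}{9} \approx -25510.0$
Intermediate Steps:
$d{\left(b \right)} = - \frac{5 b}{9}$ ($d{\left(b \right)} = - \frac{b 5}{9} = - \frac{5 b}{9}$)
$N = 181$
$y{\left(X,W \right)} = 181 X - \frac{5 W X}{9}$ ($y{\left(X,W \right)} = 181 X + - \frac{5 X}{9} W = 181 X - \frac{5 W X}{9}$)
$y{\left(134,206 \right)} - 34428 = \frac{1}{9} \cdot 134 \left(1629 - 1030\right) - 34428 = \frac{1}{9} \cdot 134 \cdot 599 - 34428 = \frac{80266}{9} - 34428 = - \frac{229586}{9}$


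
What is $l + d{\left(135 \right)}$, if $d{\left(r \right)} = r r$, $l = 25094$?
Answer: $43319$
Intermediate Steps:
$d{\left(r \right)} = r^{2}$
$l + d{\left(135 \right)} = 25094 + 135^{2} = 25094 + 18225 = 43319$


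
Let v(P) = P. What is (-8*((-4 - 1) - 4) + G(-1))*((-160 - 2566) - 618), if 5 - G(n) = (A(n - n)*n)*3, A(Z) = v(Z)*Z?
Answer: -257488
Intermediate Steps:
A(Z) = Z² (A(Z) = Z*Z = Z²)
G(n) = 5 (G(n) = 5 - (n - n)²*n*3 = 5 - 0²*n*3 = 5 - 0*n*3 = 5 - 0*3 = 5 - 1*0 = 5 + 0 = 5)
(-8*((-4 - 1) - 4) + G(-1))*((-160 - 2566) - 618) = (-8*((-4 - 1) - 4) + 5)*((-160 - 2566) - 618) = (-8*(-5 - 4) + 5)*(-2726 - 618) = (-8*(-9) + 5)*(-3344) = (72 + 5)*(-3344) = 77*(-3344) = -257488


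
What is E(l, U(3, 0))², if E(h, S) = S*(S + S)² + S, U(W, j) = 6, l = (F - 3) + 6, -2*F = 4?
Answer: 756900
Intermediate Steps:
F = -2 (F = -½*4 = -2)
l = 1 (l = (-2 - 3) + 6 = -5 + 6 = 1)
E(h, S) = S + 4*S³ (E(h, S) = S*(2*S)² + S = S*(4*S²) + S = 4*S³ + S = S + 4*S³)
E(l, U(3, 0))² = (6 + 4*6³)² = (6 + 4*216)² = (6 + 864)² = 870² = 756900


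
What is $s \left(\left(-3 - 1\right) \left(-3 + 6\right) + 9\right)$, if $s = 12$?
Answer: $-36$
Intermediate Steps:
$s \left(\left(-3 - 1\right) \left(-3 + 6\right) + 9\right) = 12 \left(\left(-3 - 1\right) \left(-3 + 6\right) + 9\right) = 12 \left(\left(-4\right) 3 + 9\right) = 12 \left(-12 + 9\right) = 12 \left(-3\right) = -36$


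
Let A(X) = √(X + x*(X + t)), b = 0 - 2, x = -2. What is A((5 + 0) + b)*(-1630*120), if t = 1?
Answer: -195600*I*√5 ≈ -4.3738e+5*I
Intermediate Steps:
b = -2
A(X) = √(-2 - X) (A(X) = √(X - 2*(X + 1)) = √(X - 2*(1 + X)) = √(X + (-2 - 2*X)) = √(-2 - X))
A((5 + 0) + b)*(-1630*120) = √(-2 - ((5 + 0) - 2))*(-1630*120) = √(-2 - (5 - 2))*(-195600) = √(-2 - 1*3)*(-195600) = √(-2 - 3)*(-195600) = √(-5)*(-195600) = (I*√5)*(-195600) = -195600*I*√5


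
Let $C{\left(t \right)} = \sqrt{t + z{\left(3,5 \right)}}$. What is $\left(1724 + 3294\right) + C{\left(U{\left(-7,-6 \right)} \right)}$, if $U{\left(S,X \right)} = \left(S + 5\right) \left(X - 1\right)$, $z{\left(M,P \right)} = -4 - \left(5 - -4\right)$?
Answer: $5019$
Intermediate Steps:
$z{\left(M,P \right)} = -13$ ($z{\left(M,P \right)} = -4 - \left(5 + 4\right) = -4 - 9 = -13$)
$U{\left(S,X \right)} = \left(-1 + X\right) \left(5 + S\right)$ ($U{\left(S,X \right)} = \left(5 + S\right) \left(-1 + X\right) = \left(-1 + X\right) \left(5 + S\right)$)
$C{\left(t \right)} = \sqrt{-13 + t}$ ($C{\left(t \right)} = \sqrt{t - 13} = \sqrt{-13 + t}$)
$\left(1724 + 3294\right) + C{\left(U{\left(-7,-6 \right)} \right)} = \left(1724 + 3294\right) + \sqrt{-13 - -14} = 5018 + \sqrt{-13 + \left(-5 + 7 - 30 + 42\right)} = 5018 + \sqrt{-13 + 14} = 5018 + \sqrt{1} = 5018 + 1 = 5019$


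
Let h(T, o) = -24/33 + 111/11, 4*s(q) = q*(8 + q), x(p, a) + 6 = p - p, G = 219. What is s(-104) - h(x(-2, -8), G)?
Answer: 27353/11 ≈ 2486.6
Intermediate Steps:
x(p, a) = -6 (x(p, a) = -6 + (p - p) = -6 + 0 = -6)
s(q) = q*(8 + q)/4 (s(q) = (q*(8 + q))/4 = q*(8 + q)/4)
h(T, o) = 103/11 (h(T, o) = -24*1/33 + 111*(1/11) = -8/11 + 111/11 = 103/11)
s(-104) - h(x(-2, -8), G) = (¼)*(-104)*(8 - 104) - 1*103/11 = (¼)*(-104)*(-96) - 103/11 = 2496 - 103/11 = 27353/11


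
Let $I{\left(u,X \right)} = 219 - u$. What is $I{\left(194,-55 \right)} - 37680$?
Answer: $-37655$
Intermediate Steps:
$I{\left(194,-55 \right)} - 37680 = \left(219 - 194\right) - 37680 = 25 - 37680 = -37655$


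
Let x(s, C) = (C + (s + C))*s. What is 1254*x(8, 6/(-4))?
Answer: 50160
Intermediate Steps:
x(s, C) = s*(s + 2*C) (x(s, C) = (C + (C + s))*s = (s + 2*C)*s = s*(s + 2*C))
1254*x(8, 6/(-4)) = 1254*(8*(8 + 2*(6/(-4)))) = 1254*(8*(8 + 2*(6*(-1/4)))) = 1254*(8*(8 + 2*(-3/2))) = 1254*(8*(8 - 3)) = 1254*(8*5) = 1254*40 = 50160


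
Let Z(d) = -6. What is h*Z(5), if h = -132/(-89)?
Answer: -792/89 ≈ -8.8989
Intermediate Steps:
h = 132/89 (h = -132*(-1/89) = 132/89 ≈ 1.4831)
h*Z(5) = (132/89)*(-6) = -792/89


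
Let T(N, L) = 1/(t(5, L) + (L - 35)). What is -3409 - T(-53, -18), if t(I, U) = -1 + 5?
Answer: -167040/49 ≈ -3409.0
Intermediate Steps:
t(I, U) = 4
T(N, L) = 1/(-31 + L) (T(N, L) = 1/(4 + (L - 35)) = 1/(4 + (-35 + L)) = 1/(-31 + L))
-3409 - T(-53, -18) = -3409 - 1/(-31 - 18) = -3409 - 1/(-49) = -3409 - 1*(-1/49) = -3409 + 1/49 = -167040/49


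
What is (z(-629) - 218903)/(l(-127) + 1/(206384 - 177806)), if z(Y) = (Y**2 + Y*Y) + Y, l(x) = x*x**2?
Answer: -16339471500/58538689373 ≈ -0.27912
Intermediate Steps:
l(x) = x**3
z(Y) = Y + 2*Y**2 (z(Y) = (Y**2 + Y**2) + Y = 2*Y**2 + Y = Y + 2*Y**2)
(z(-629) - 218903)/(l(-127) + 1/(206384 - 177806)) = (-629*(1 + 2*(-629)) - 218903)/((-127)**3 + 1/(206384 - 177806)) = (-629*(1 - 1258) - 218903)/(-2048383 + 1/28578) = (-629*(-1257) - 218903)/(-2048383 + 1/28578) = (790653 - 218903)/(-58538689373/28578) = 571750*(-28578/58538689373) = -16339471500/58538689373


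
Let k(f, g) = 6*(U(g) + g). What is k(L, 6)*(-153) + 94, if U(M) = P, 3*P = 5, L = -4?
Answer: -6944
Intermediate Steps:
P = 5/3 (P = (⅓)*5 = 5/3 ≈ 1.6667)
U(M) = 5/3
k(f, g) = 10 + 6*g (k(f, g) = 6*(5/3 + g) = 10 + 6*g)
k(L, 6)*(-153) + 94 = (10 + 6*6)*(-153) + 94 = (10 + 36)*(-153) + 94 = 46*(-153) + 94 = -7038 + 94 = -6944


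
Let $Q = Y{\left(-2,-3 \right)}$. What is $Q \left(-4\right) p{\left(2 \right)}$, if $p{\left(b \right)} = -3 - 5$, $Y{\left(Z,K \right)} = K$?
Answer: $-96$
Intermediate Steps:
$p{\left(b \right)} = -8$ ($p{\left(b \right)} = -3 - 5 = -8$)
$Q = -3$
$Q \left(-4\right) p{\left(2 \right)} = \left(-3\right) \left(-4\right) \left(-8\right) = 12 \left(-8\right) = -96$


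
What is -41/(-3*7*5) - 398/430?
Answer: -2416/4515 ≈ -0.53510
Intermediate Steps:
-41/(-3*7*5) - 398/430 = -41/((-21*5)) - 398*1/430 = -41/(-105) - 199/215 = -41*(-1/105) - 199/215 = 41/105 - 199/215 = -2416/4515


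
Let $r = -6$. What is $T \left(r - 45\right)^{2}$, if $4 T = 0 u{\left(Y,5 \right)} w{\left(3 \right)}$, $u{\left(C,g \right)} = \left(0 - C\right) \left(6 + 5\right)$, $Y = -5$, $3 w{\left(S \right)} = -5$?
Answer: $0$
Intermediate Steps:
$w{\left(S \right)} = - \frac{5}{3}$ ($w{\left(S \right)} = \frac{1}{3} \left(-5\right) = - \frac{5}{3}$)
$u{\left(C,g \right)} = - 11 C$ ($u{\left(C,g \right)} = - C 11 = - 11 C$)
$T = 0$ ($T = \frac{0 \left(\left(-11\right) \left(-5\right)\right) \left(- \frac{5}{3}\right)}{4} = \frac{0 \cdot 55 \left(- \frac{5}{3}\right)}{4} = \frac{0 \left(- \frac{5}{3}\right)}{4} = \frac{1}{4} \cdot 0 = 0$)
$T \left(r - 45\right)^{2} = 0 \left(-6 - 45\right)^{2} = 0 \left(-51\right)^{2} = 0 \cdot 2601 = 0$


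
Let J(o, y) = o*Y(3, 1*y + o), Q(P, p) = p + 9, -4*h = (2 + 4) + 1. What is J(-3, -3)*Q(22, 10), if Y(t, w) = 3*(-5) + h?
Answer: 3819/4 ≈ 954.75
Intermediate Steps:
h = -7/4 (h = -((2 + 4) + 1)/4 = -(6 + 1)/4 = -¼*7 = -7/4 ≈ -1.7500)
Q(P, p) = 9 + p
Y(t, w) = -67/4 (Y(t, w) = 3*(-5) - 7/4 = -15 - 7/4 = -67/4)
J(o, y) = -67*o/4 (J(o, y) = o*(-67/4) = -67*o/4)
J(-3, -3)*Q(22, 10) = (-67/4*(-3))*(9 + 10) = (201/4)*19 = 3819/4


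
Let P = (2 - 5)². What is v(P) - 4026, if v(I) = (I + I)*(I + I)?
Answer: -3702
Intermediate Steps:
P = 9 (P = (-3)² = 9)
v(I) = 4*I² (v(I) = (2*I)*(2*I) = 4*I²)
v(P) - 4026 = 4*9² - 4026 = 4*81 - 4026 = 324 - 4026 = -3702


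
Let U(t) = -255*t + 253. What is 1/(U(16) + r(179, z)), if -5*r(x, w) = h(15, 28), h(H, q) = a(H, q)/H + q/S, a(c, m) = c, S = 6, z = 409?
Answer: -15/57422 ≈ -0.00026122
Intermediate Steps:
U(t) = 253 - 255*t
h(H, q) = 1 + q/6 (h(H, q) = H/H + q/6 = 1 + q*(1/6) = 1 + q/6)
r(x, w) = -17/15 (r(x, w) = -(1 + (1/6)*28)/5 = -(1 + 14/3)/5 = -1/5*17/3 = -17/15)
1/(U(16) + r(179, z)) = 1/((253 - 255*16) - 17/15) = 1/((253 - 4080) - 17/15) = 1/(-3827 - 17/15) = 1/(-57422/15) = -15/57422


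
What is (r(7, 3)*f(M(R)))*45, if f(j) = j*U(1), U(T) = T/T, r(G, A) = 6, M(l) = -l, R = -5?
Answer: 1350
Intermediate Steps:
U(T) = 1
f(j) = j (f(j) = j*1 = j)
(r(7, 3)*f(M(R)))*45 = (6*(-1*(-5)))*45 = (6*5)*45 = 30*45 = 1350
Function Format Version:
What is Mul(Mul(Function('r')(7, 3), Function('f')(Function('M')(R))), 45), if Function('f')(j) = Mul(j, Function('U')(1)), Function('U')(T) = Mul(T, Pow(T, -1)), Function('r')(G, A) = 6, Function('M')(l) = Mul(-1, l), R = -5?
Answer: 1350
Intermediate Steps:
Function('U')(T) = 1
Function('f')(j) = j (Function('f')(j) = Mul(j, 1) = j)
Mul(Mul(Function('r')(7, 3), Function('f')(Function('M')(R))), 45) = Mul(Mul(6, Mul(-1, -5)), 45) = Mul(Mul(6, 5), 45) = Mul(30, 45) = 1350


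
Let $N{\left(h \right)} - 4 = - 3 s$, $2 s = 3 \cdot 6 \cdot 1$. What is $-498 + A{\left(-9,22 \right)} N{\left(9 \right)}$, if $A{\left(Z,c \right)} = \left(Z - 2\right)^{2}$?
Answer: $-3281$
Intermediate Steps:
$s = 9$ ($s = \frac{3 \cdot 6 \cdot 1}{2} = \frac{18 \cdot 1}{2} = \frac{1}{2} \cdot 18 = 9$)
$N{\left(h \right)} = -23$ ($N{\left(h \right)} = 4 - 27 = -23$)
$A{\left(Z,c \right)} = \left(-2 + Z\right)^{2}$
$-498 + A{\left(-9,22 \right)} N{\left(9 \right)} = -498 + \left(-2 - 9\right)^{2} \left(-23\right) = -498 + \left(-11\right)^{2} \left(-23\right) = -498 + 121 \left(-23\right) = -498 - 2783 = -3281$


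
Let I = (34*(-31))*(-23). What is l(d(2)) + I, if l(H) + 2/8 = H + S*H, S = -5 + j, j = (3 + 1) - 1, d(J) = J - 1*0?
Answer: 96959/4 ≈ 24240.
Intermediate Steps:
d(J) = J (d(J) = J + 0 = J)
j = 3 (j = 4 - 1 = 3)
S = -2 (S = -5 + 3 = -2)
l(H) = -¼ - H (l(H) = -¼ + (H - 2*H) = -¼ - H)
I = 24242 (I = -1054*(-23) = 24242)
l(d(2)) + I = (-¼ - 1*2) + 24242 = (-¼ - 2) + 24242 = -9/4 + 24242 = 96959/4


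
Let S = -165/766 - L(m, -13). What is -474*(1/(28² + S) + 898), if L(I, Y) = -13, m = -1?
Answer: -259791527808/610337 ≈ -4.2565e+5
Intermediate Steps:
S = 9793/766 (S = -165/766 - 1*(-13) = -165*1/766 + 13 = -165/766 + 13 = 9793/766 ≈ 12.785)
-474*(1/(28² + S) + 898) = -474*(1/(28² + 9793/766) + 898) = -474*(1/(784 + 9793/766) + 898) = -474*(1/(610337/766) + 898) = -474*(766/610337 + 898) = -474*548083392/610337 = -259791527808/610337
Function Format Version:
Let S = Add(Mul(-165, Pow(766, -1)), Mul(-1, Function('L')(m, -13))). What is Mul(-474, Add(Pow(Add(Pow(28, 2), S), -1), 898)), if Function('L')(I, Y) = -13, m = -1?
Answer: Rational(-259791527808, 610337) ≈ -4.2565e+5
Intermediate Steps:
S = Rational(9793, 766) (S = Add(Mul(-165, Pow(766, -1)), Mul(-1, -13)) = Add(Mul(-165, Rational(1, 766)), 13) = Add(Rational(-165, 766), 13) = Rational(9793, 766) ≈ 12.785)
Mul(-474, Add(Pow(Add(Pow(28, 2), S), -1), 898)) = Mul(-474, Add(Pow(Add(Pow(28, 2), Rational(9793, 766)), -1), 898)) = Mul(-474, Add(Pow(Add(784, Rational(9793, 766)), -1), 898)) = Mul(-474, Add(Pow(Rational(610337, 766), -1), 898)) = Mul(-474, Add(Rational(766, 610337), 898)) = Mul(-474, Rational(548083392, 610337)) = Rational(-259791527808, 610337)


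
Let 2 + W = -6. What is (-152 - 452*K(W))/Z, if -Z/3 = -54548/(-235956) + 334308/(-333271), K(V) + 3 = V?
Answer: 6317195796772/3035135597 ≈ 2081.4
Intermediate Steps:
W = -8 (W = -2 - 6 = -8)
K(V) = -3 + V
Z = 15175677985/6553107673 (Z = -3*(-54548/(-235956) + 334308/(-333271)) = -3*(-54548*(-1/235956) + 334308*(-1/333271)) = -3*(13637/58989 - 334308/333271) = -3*(-15175677985/19659323019) = 15175677985/6553107673 ≈ 2.3158)
(-152 - 452*K(W))/Z = (-152 - 452*(-3 - 8))/(15175677985/6553107673) = (-152 - 452*(-11))*(6553107673/15175677985) = (-152 + 4972)*(6553107673/15175677985) = 4820*(6553107673/15175677985) = 6317195796772/3035135597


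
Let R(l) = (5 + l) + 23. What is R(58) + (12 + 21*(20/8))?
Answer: 301/2 ≈ 150.50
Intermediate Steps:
R(l) = 28 + l
R(58) + (12 + 21*(20/8)) = (28 + 58) + (12 + 21*(20/8)) = 86 + (12 + 21*(20*(⅛))) = 86 + (12 + 21*(5/2)) = 86 + (12 + 105/2) = 86 + 129/2 = 301/2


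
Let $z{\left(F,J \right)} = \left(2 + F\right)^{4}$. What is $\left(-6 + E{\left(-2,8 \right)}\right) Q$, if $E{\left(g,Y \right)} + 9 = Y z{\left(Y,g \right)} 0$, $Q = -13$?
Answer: $195$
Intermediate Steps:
$E{\left(g,Y \right)} = -9$ ($E{\left(g,Y \right)} = -9 + Y \left(2 + Y\right)^{4} \cdot 0 = -9 + 0 = -9$)
$\left(-6 + E{\left(-2,8 \right)}\right) Q = \left(-6 - 9\right) \left(-13\right) = \left(-15\right) \left(-13\right) = 195$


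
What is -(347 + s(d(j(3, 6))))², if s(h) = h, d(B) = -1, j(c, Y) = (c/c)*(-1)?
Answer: -119716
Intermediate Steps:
j(c, Y) = -1 (j(c, Y) = 1*(-1) = -1)
-(347 + s(d(j(3, 6))))² = -(347 - 1)² = -1*346² = -1*119716 = -119716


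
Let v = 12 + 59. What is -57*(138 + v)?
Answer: -11913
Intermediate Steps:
v = 71
-57*(138 + v) = -57*(138 + 71) = -57*209 = -11913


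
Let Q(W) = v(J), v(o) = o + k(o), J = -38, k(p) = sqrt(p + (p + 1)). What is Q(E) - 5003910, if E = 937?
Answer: -5003948 + 5*I*sqrt(3) ≈ -5.004e+6 + 8.6602*I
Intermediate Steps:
k(p) = sqrt(1 + 2*p) (k(p) = sqrt(p + (1 + p)) = sqrt(1 + 2*p))
v(o) = o + sqrt(1 + 2*o)
Q(W) = -38 + 5*I*sqrt(3) (Q(W) = -38 + sqrt(1 + 2*(-38)) = -38 + sqrt(1 - 76) = -38 + sqrt(-75) = -38 + 5*I*sqrt(3))
Q(E) - 5003910 = (-38 + 5*I*sqrt(3)) - 5003910 = -5003948 + 5*I*sqrt(3)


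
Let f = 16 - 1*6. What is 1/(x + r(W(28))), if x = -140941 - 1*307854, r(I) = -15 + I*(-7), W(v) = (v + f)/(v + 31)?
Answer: -59/26480056 ≈ -2.2281e-6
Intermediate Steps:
f = 10 (f = 16 - 6 = 10)
W(v) = (10 + v)/(31 + v) (W(v) = (v + 10)/(v + 31) = (10 + v)/(31 + v))
r(I) = -15 - 7*I
x = -448795 (x = -140941 - 307854 = -448795)
1/(x + r(W(28))) = 1/(-448795 + (-15 - 7*(10 + 28)/(31 + 28))) = 1/(-448795 + (-15 - 7*38/59)) = 1/(-448795 + (-15 - 266/59)) = 1/(-448795 - 1151/59) = 1/(-26480056/59) = -59/26480056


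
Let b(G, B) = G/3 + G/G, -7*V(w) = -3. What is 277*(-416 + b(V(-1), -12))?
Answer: -804408/7 ≈ -1.1492e+5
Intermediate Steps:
V(w) = 3/7 (V(w) = -1/7*(-3) = 3/7)
b(G, B) = 1 + G/3 (b(G, B) = G*(1/3) + 1 = G/3 + 1 = 1 + G/3)
277*(-416 + b(V(-1), -12)) = 277*(-416 + (1 + (1/3)*(3/7))) = 277*(-416 + (1 + 1/7)) = 277*(-416 + 8/7) = 277*(-2904/7) = -804408/7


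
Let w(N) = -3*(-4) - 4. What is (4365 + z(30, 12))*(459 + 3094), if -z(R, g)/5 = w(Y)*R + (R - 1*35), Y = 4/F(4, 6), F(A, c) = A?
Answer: 11334070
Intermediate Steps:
Y = 1 (Y = 4/4 = 4*(¼) = 1)
w(N) = 8 (w(N) = 12 - 4 = 8)
z(R, g) = 175 - 45*R (z(R, g) = -5*(8*R + (R - 1*35)) = -5*(8*R + (R - 35)) = -5*(8*R + (-35 + R)) = -5*(-35 + 9*R) = 175 - 45*R)
(4365 + z(30, 12))*(459 + 3094) = (4365 + (175 - 45*30))*(459 + 3094) = (4365 + (175 - 1350))*3553 = (4365 - 1175)*3553 = 3190*3553 = 11334070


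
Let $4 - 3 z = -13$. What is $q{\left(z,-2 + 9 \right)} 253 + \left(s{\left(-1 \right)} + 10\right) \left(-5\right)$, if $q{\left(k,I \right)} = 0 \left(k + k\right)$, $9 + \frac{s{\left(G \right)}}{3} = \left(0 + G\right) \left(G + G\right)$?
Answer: $55$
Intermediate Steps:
$z = \frac{17}{3}$ ($z = \frac{4}{3} - - \frac{13}{3} = \frac{4}{3} + \frac{13}{3} = \frac{17}{3} \approx 5.6667$)
$s{\left(G \right)} = -27 + 6 G^{2}$ ($s{\left(G \right)} = -27 + 3 \left(0 + G\right) \left(G + G\right) = -27 + 3 G 2 G = -27 + 3 \cdot 2 G^{2} = -27 + 6 G^{2}$)
$q{\left(k,I \right)} = 0$ ($q{\left(k,I \right)} = 0 \cdot 2 k = 0$)
$q{\left(z,-2 + 9 \right)} 253 + \left(s{\left(-1 \right)} + 10\right) \left(-5\right) = 0 \cdot 253 + \left(\left(-27 + 6 \left(-1\right)^{2}\right) + 10\right) \left(-5\right) = 0 + \left(\left(-27 + 6 \cdot 1\right) + 10\right) \left(-5\right) = 0 + \left(\left(-27 + 6\right) + 10\right) \left(-5\right) = 0 + \left(-21 + 10\right) \left(-5\right) = 0 - -55 = 0 + 55 = 55$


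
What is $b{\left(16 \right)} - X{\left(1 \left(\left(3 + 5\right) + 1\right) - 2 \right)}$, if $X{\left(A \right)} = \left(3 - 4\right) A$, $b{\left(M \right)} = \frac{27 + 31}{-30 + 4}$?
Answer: $\frac{62}{13} \approx 4.7692$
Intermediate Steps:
$b{\left(M \right)} = - \frac{29}{13}$ ($b{\left(M \right)} = \frac{58}{-26} = 58 \left(- \frac{1}{26}\right) = - \frac{29}{13}$)
$X{\left(A \right)} = - A$
$b{\left(16 \right)} - X{\left(1 \left(\left(3 + 5\right) + 1\right) - 2 \right)} = - \frac{29}{13} - - (1 \left(\left(3 + 5\right) + 1\right) - 2) = - \frac{29}{13} - - (1 \left(8 + 1\right) - 2) = - \frac{29}{13} - - (1 \cdot 9 - 2) = - \frac{29}{13} - - (9 - 2) = - \frac{29}{13} - \left(-1\right) 7 = - \frac{29}{13} - -7 = - \frac{29}{13} + 7 = \frac{62}{13}$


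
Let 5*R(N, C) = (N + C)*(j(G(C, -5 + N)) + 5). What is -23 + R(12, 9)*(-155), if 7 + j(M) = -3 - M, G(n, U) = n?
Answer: 9091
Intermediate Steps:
j(M) = -10 - M (j(M) = -7 + (-3 - M) = -10 - M)
R(N, C) = (-5 - C)*(C + N)/5 (R(N, C) = ((N + C)*((-10 - C) + 5))/5 = ((C + N)*(-5 - C))/5 = ((-5 - C)*(C + N))/5 = (-5 - C)*(C + N)/5)
-23 + R(12, 9)*(-155) = -23 + (-1*9 - 1*12 - 1/5*9**2 - 1/5*9*12)*(-155) = -23 + (-9 - 12 - 1/5*81 - 108/5)*(-155) = -23 + (-9 - 12 - 81/5 - 108/5)*(-155) = -23 - 294/5*(-155) = -23 + 9114 = 9091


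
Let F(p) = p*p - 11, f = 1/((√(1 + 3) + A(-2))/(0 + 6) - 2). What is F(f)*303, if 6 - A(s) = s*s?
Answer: -50601/16 ≈ -3162.6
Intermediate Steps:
A(s) = 6 - s² (A(s) = 6 - s*s = 6 - s²)
f = -¾ (f = 1/((√(1 + 3) + (6 - 1*(-2)²))/(0 + 6) - 2) = 1/((√4 + (6 - 1*4))/6 - 2) = 1/((2 + (6 - 4))*(⅙) - 2) = 1/((2 + 2)*(⅙) - 2) = 1/(4*(⅙) - 2) = 1/(⅔ - 2) = 1/(-4/3) = -¾ ≈ -0.75000)
F(p) = -11 + p² (F(p) = p² - 11 = -11 + p²)
F(f)*303 = (-11 + (-¾)²)*303 = (-11 + 9/16)*303 = -167/16*303 = -50601/16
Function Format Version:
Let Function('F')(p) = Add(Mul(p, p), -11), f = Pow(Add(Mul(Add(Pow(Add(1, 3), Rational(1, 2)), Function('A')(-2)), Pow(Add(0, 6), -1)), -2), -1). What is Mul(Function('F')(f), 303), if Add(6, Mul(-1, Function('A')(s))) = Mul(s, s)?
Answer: Rational(-50601, 16) ≈ -3162.6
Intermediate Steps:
Function('A')(s) = Add(6, Mul(-1, Pow(s, 2))) (Function('A')(s) = Add(6, Mul(-1, Mul(s, s))) = Add(6, Mul(-1, Pow(s, 2))))
f = Rational(-3, 4) (f = Pow(Add(Mul(Add(Pow(Add(1, 3), Rational(1, 2)), Add(6, Mul(-1, Pow(-2, 2)))), Pow(Add(0, 6), -1)), -2), -1) = Pow(Add(Mul(Add(Pow(4, Rational(1, 2)), Add(6, Mul(-1, 4))), Pow(6, -1)), -2), -1) = Pow(Add(Mul(Add(2, Add(6, -4)), Rational(1, 6)), -2), -1) = Pow(Add(Mul(Add(2, 2), Rational(1, 6)), -2), -1) = Pow(Add(Mul(4, Rational(1, 6)), -2), -1) = Pow(Add(Rational(2, 3), -2), -1) = Pow(Rational(-4, 3), -1) = Rational(-3, 4) ≈ -0.75000)
Function('F')(p) = Add(-11, Pow(p, 2)) (Function('F')(p) = Add(Pow(p, 2), -11) = Add(-11, Pow(p, 2)))
Mul(Function('F')(f), 303) = Mul(Add(-11, Pow(Rational(-3, 4), 2)), 303) = Mul(Add(-11, Rational(9, 16)), 303) = Mul(Rational(-167, 16), 303) = Rational(-50601, 16)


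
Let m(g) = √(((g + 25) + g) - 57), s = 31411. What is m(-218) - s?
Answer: -31411 + 6*I*√13 ≈ -31411.0 + 21.633*I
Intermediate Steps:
m(g) = √(-32 + 2*g) (m(g) = √(((25 + g) + g) - 57) = √((25 + 2*g) - 57) = √(-32 + 2*g))
m(-218) - s = √(-32 + 2*(-218)) - 1*31411 = √(-32 - 436) - 31411 = √(-468) - 31411 = 6*I*√13 - 31411 = -31411 + 6*I*√13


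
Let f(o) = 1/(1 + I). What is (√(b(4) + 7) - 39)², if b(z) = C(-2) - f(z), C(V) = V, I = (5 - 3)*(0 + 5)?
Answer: 16785/11 - 234*√66/11 ≈ 1353.1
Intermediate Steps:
I = 10 (I = 2*5 = 10)
f(o) = 1/11 (f(o) = 1/(1 + 10) = 1/11)
b(z) = -23/11 (b(z) = -2 - 1*1/11 = -2 - 1/11 = -23/11)
(√(b(4) + 7) - 39)² = (√(-23/11 + 7) - 39)² = (√(54/11) - 39)² = (3*√66/11 - 39)² = (-39 + 3*√66/11)²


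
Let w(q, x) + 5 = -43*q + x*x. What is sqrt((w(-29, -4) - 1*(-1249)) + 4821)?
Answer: 4*sqrt(458) ≈ 85.604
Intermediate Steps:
w(q, x) = -5 + x**2 - 43*q (w(q, x) = -5 + (-43*q + x*x) = -5 + (-43*q + x**2) = -5 + (x**2 - 43*q) = -5 + x**2 - 43*q)
sqrt((w(-29, -4) - 1*(-1249)) + 4821) = sqrt(((-5 + (-4)**2 - 43*(-29)) - 1*(-1249)) + 4821) = sqrt(((-5 + 16 + 1247) + 1249) + 4821) = sqrt((1258 + 1249) + 4821) = sqrt(2507 + 4821) = sqrt(7328) = 4*sqrt(458)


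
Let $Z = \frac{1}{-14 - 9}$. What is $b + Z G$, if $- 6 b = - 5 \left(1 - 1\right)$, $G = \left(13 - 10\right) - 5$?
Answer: $\frac{2}{23} \approx 0.086957$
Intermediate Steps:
$G = -2$ ($G = 3 - 5 = -2$)
$b = 0$ ($b = - \frac{\left(-5\right) \left(1 - 1\right)}{6} = - \frac{\left(-5\right) 0}{6} = \left(- \frac{1}{6}\right) 0 = 0$)
$Z = - \frac{1}{23}$ ($Z = \frac{1}{-23} = - \frac{1}{23} \approx -0.043478$)
$b + Z G = 0 - - \frac{2}{23} = 0 + \frac{2}{23} = \frac{2}{23}$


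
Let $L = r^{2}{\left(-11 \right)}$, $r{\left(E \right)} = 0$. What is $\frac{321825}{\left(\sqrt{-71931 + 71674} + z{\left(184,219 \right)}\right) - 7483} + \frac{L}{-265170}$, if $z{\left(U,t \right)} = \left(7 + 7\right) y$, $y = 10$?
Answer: $- \frac{787720325}{17973302} - \frac{107275 i \sqrt{257}}{17973302} \approx -43.827 - 0.095684 i$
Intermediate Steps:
$L = 0$ ($L = 0^{2} = 0$)
$z{\left(U,t \right)} = 140$ ($z{\left(U,t \right)} = \left(7 + 7\right) 10 = 14 \cdot 10 = 140$)
$\frac{321825}{\left(\sqrt{-71931 + 71674} + z{\left(184,219 \right)}\right) - 7483} + \frac{L}{-265170} = \frac{321825}{\left(\sqrt{-71931 + 71674} + 140\right) - 7483} + \frac{0}{-265170} = \frac{321825}{\left(\sqrt{-257} + 140\right) - 7483} + 0 \left(- \frac{1}{265170}\right) = \frac{321825}{\left(i \sqrt{257} + 140\right) - 7483} + 0 = \frac{321825}{\left(140 + i \sqrt{257}\right) - 7483} + 0 = \frac{321825}{-7343 + i \sqrt{257}} + 0 = \frac{321825}{-7343 + i \sqrt{257}}$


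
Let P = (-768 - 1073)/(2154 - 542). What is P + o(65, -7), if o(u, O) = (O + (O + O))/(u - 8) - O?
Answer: 168133/30628 ≈ 5.4895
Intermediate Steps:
o(u, O) = -O + 3*O/(-8 + u) (o(u, O) = (O + 2*O)/(-8 + u) - O = (3*O)/(-8 + u) - O = 3*O/(-8 + u) - O = -O + 3*O/(-8 + u))
P = -1841/1612 ≈ -1.1421
P + o(65, -7) = -1841/1612 - 7*(11 - 1*65)/(-8 + 65) = -1841/1612 - 7*(11 - 65)/57 = -1841/1612 - 7*1/57*(-54) = -1841/1612 + 126/19 = 168133/30628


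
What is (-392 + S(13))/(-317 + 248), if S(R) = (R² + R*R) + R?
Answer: 41/69 ≈ 0.59420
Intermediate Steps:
S(R) = R + 2*R² (S(R) = (R² + R²) + R = 2*R² + R = R + 2*R²)
(-392 + S(13))/(-317 + 248) = (-392 + 13*(1 + 2*13))/(-317 + 248) = (-392 + 13*(1 + 26))/(-69) = (-392 + 13*27)*(-1/69) = (-392 + 351)*(-1/69) = -41*(-1/69) = 41/69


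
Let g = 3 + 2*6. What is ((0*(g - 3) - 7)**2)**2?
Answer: 2401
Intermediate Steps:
g = 15 (g = 3 + 12 = 15)
((0*(g - 3) - 7)**2)**2 = ((0*(15 - 3) - 7)**2)**2 = ((0*12 - 7)**2)**2 = ((0 - 7)**2)**2 = ((-7)**2)**2 = 49**2 = 2401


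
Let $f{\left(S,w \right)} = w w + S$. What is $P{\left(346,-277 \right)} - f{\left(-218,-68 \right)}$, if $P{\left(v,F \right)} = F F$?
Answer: $72323$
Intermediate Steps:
$P{\left(v,F \right)} = F^{2}$
$f{\left(S,w \right)} = S + w^{2}$ ($f{\left(S,w \right)} = w^{2} + S = S + w^{2}$)
$P{\left(346,-277 \right)} - f{\left(-218,-68 \right)} = \left(-277\right)^{2} - \left(-218 + \left(-68\right)^{2}\right) = 76729 - \left(-218 + 4624\right) = 76729 - 4406 = 72323$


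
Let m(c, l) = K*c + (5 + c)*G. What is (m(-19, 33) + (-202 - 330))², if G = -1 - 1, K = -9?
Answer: 110889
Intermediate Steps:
G = -2
m(c, l) = -10 - 11*c (m(c, l) = -9*c + (5 + c)*(-2) = -9*c + (-10 - 2*c) = -10 - 11*c)
(m(-19, 33) + (-202 - 330))² = ((-10 - 11*(-19)) + (-202 - 330))² = ((-10 + 209) - 532)² = (199 - 532)² = (-333)² = 110889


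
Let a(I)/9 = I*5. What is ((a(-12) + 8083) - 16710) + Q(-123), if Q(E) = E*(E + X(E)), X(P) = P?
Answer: 21091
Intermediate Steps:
a(I) = 45*I (a(I) = 9*(I*5) = 9*(5*I) = 45*I)
Q(E) = 2*E**2 (Q(E) = E*(E + E) = E*(2*E) = 2*E**2)
((a(-12) + 8083) - 16710) + Q(-123) = ((45*(-12) + 8083) - 16710) + 2*(-123)**2 = ((-540 + 8083) - 16710) + 2*15129 = (7543 - 16710) + 30258 = -9167 + 30258 = 21091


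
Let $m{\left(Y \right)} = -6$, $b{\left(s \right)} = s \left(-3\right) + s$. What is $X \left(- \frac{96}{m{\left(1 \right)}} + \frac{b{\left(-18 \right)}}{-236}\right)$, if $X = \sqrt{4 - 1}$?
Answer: $\frac{935 \sqrt{3}}{59} \approx 27.449$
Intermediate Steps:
$b{\left(s \right)} = - 2 s$ ($b{\left(s \right)} = - 3 s + s = - 2 s$)
$X = \sqrt{3} \approx 1.732$
$X \left(- \frac{96}{m{\left(1 \right)}} + \frac{b{\left(-18 \right)}}{-236}\right) = \sqrt{3} \left(- \frac{96}{-6} + \frac{\left(-2\right) \left(-18\right)}{-236}\right) = \sqrt{3} \left(\left(-96\right) \left(- \frac{1}{6}\right) + 36 \left(- \frac{1}{236}\right)\right) = \sqrt{3} \left(16 - \frac{9}{59}\right) = \sqrt{3} \cdot \frac{935}{59} = \frac{935 \sqrt{3}}{59}$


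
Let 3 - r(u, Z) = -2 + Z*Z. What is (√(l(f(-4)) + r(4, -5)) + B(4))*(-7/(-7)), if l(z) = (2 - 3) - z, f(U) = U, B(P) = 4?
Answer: 4 + I*√17 ≈ 4.0 + 4.1231*I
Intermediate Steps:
l(z) = -1 - z
r(u, Z) = 5 - Z² (r(u, Z) = 3 - (-2 + Z*Z) = 3 - (-2 + Z²) = 3 + (2 - Z²) = 5 - Z²)
(√(l(f(-4)) + r(4, -5)) + B(4))*(-7/(-7)) = (√((-1 - 1*(-4)) + (5 - 1*(-5)²)) + 4)*(-7/(-7)) = (√((-1 + 4) + (5 - 1*25)) + 4)*(-7*(-⅐)) = (√(3 + (5 - 25)) + 4)*1 = (√(3 - 20) + 4)*1 = (√(-17) + 4)*1 = (I*√17 + 4)*1 = (4 + I*√17)*1 = 4 + I*√17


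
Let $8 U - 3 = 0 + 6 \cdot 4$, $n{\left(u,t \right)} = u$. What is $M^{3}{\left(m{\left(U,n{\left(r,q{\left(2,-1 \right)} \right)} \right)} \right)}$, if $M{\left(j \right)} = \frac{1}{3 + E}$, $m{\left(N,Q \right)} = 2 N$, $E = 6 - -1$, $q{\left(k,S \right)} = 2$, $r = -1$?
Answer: $\frac{1}{1000} \approx 0.001$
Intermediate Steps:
$E = 7$ ($E = 6 + 1 = 7$)
$U = \frac{27}{8}$ ($U = \frac{3}{8} + \frac{0 + 6 \cdot 4}{8} = \frac{3}{8} + \frac{0 + 24}{8} = \frac{3}{8} + \frac{1}{8} \cdot 24 = \frac{3}{8} + 3 = \frac{27}{8} \approx 3.375$)
$M{\left(j \right)} = \frac{1}{10}$ ($M{\left(j \right)} = \frac{1}{3 + 7} = \frac{1}{10}$)
$M^{3}{\left(m{\left(U,n{\left(r,q{\left(2,-1 \right)} \right)} \right)} \right)} = \left(\frac{1}{10}\right)^{3} = \frac{1}{1000}$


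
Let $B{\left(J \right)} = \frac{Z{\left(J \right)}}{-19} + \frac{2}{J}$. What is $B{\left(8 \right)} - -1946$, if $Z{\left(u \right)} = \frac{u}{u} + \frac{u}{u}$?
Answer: $\frac{147907}{76} \approx 1946.1$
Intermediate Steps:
$Z{\left(u \right)} = 2$ ($Z{\left(u \right)} = 1 + 1 = 2$)
$B{\left(J \right)} = - \frac{2}{19} + \frac{2}{J}$ ($B{\left(J \right)} = \frac{2}{-19} + \frac{2}{J} = 2 \left(- \frac{1}{19}\right) + \frac{2}{J} = - \frac{2}{19} + \frac{2}{J}$)
$B{\left(8 \right)} - -1946 = \left(- \frac{2}{19} + \frac{2}{8}\right) - -1946 = \left(- \frac{2}{19} + 2 \cdot \frac{1}{8}\right) + 1946 = \left(- \frac{2}{19} + \frac{1}{4}\right) + 1946 = \frac{11}{76} + 1946 = \frac{147907}{76}$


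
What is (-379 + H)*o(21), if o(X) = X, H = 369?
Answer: -210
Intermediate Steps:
(-379 + H)*o(21) = (-379 + 369)*21 = -10*21 = -210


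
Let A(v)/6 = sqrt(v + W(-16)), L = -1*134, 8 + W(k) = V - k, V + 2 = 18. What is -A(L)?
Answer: -6*I*sqrt(110) ≈ -62.929*I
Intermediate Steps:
V = 16 (V = -2 + 18 = 16)
W(k) = 8 - k (W(k) = -8 + (16 - k) = 8 - k)
L = -134
A(v) = 6*sqrt(24 + v) (A(v) = 6*sqrt(v + (8 - 1*(-16))) = 6*sqrt(v + (8 + 16)) = 6*sqrt(v + 24) = 6*sqrt(24 + v))
-A(L) = -6*sqrt(24 - 134) = -6*sqrt(-110) = -6*I*sqrt(110)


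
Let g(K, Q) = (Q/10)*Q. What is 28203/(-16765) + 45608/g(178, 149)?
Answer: 1002863771/53171395 ≈ 18.861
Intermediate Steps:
g(K, Q) = Q²/10 (g(K, Q) = (Q*(⅒))*Q = (Q/10)*Q = Q²/10)
28203/(-16765) + 45608/g(178, 149) = 28203/(-16765) + 45608/(((⅒)*149²)) = 28203*(-1/16765) + 45608/(((⅒)*22201)) = -4029/2395 + 45608/(22201/10) = -4029/2395 + 45608*(10/22201) = -4029/2395 + 456080/22201 = 1002863771/53171395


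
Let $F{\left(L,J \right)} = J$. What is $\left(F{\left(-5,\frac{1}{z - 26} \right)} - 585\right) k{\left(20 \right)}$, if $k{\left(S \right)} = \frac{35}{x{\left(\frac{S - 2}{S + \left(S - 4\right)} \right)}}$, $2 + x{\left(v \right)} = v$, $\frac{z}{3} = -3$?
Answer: $\frac{40952}{3} \approx 13651.0$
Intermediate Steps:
$z = -9$ ($z = 3 \left(-3\right) = -9$)
$x{\left(v \right)} = -2 + v$
$k{\left(S \right)} = \frac{35}{-2 + \frac{-2 + S}{-4 + 2 S}}$ ($k{\left(S \right)} = \frac{35}{-2 + \frac{S - 2}{S + \left(S - 4\right)}} = \frac{35}{-2 + \frac{-2 + S}{S + \left(-4 + S\right)}} = \frac{35}{-2 + \frac{-2 + S}{-4 + 2 S}}$)
$\left(F{\left(-5,\frac{1}{z - 26} \right)} - 585\right) k{\left(20 \right)} = \left(\frac{1}{-9 - 26} - 585\right) \left(- \frac{70}{3}\right) = \left(\frac{1}{-35} - 585\right) \left(- \frac{70}{3}\right) = \left(- \frac{1}{35} - 585\right) \left(- \frac{70}{3}\right) = \left(- \frac{20476}{35}\right) \left(- \frac{70}{3}\right) = \frac{40952}{3}$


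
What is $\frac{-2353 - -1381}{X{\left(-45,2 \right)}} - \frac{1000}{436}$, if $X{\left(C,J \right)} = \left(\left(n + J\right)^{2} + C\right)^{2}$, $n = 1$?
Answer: $- \frac{1327}{436} \approx -3.0436$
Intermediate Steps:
$X{\left(C,J \right)} = \left(C + \left(1 + J\right)^{2}\right)^{2}$ ($X{\left(C,J \right)} = \left(\left(1 + J\right)^{2} + C\right)^{2} = \left(C + \left(1 + J\right)^{2}\right)^{2}$)
$\frac{-2353 - -1381}{X{\left(-45,2 \right)}} - \frac{1000}{436} = \frac{-2353 - -1381}{\left(-45 + \left(1 + 2\right)^{2}\right)^{2}} - \frac{1000}{436} = \frac{-2353 + 1381}{\left(-45 + 3^{2}\right)^{2}} - \frac{250}{109} = - \frac{972}{\left(-45 + 9\right)^{2}} - \frac{250}{109} = - \frac{972}{\left(-36\right)^{2}} - \frac{250}{109} = - \frac{972}{1296} - \frac{250}{109} = \left(-972\right) \frac{1}{1296} - \frac{250}{109} = - \frac{3}{4} - \frac{250}{109} = - \frac{1327}{436}$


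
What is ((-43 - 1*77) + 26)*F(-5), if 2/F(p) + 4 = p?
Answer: 188/9 ≈ 20.889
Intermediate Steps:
F(p) = 2/(-4 + p)
((-43 - 1*77) + 26)*F(-5) = ((-43 - 1*77) + 26)*(2/(-4 - 5)) = ((-43 - 77) + 26)*(2/(-9)) = (-120 + 26)*(2*(-⅑)) = -94*(-2/9) = 188/9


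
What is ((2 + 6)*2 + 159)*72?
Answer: 12600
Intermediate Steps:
((2 + 6)*2 + 159)*72 = (8*2 + 159)*72 = (16 + 159)*72 = 175*72 = 12600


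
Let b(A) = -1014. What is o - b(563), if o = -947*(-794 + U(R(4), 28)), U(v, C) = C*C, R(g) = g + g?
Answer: 10484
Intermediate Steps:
R(g) = 2*g
U(v, C) = C²
o = 9470 (o = -947*(-794 + 28²) = -947*(-794 + 784) = -947*(-10) = 9470)
o - b(563) = 9470 - 1*(-1014) = 9470 + 1014 = 10484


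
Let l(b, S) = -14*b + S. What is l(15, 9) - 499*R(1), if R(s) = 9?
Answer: -4692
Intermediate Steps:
l(b, S) = S - 14*b
l(15, 9) - 499*R(1) = (9 - 14*15) - 499*9 = (9 - 210) - 4491 = -201 - 4491 = -4692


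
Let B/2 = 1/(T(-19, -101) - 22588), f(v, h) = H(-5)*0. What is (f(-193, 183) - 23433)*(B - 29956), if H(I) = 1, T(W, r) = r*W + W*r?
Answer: 2193621720311/3125 ≈ 7.0196e+8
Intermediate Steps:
T(W, r) = 2*W*r (T(W, r) = W*r + W*r = 2*W*r)
f(v, h) = 0 (f(v, h) = 1*0 = 0)
B = -1/9375 (B = 2/(2*(-19)*(-101) - 22588) = 2/(3838 - 22588) = 2/(-18750) = 2*(-1/18750) = -1/9375 ≈ -0.00010667)
(f(-193, 183) - 23433)*(B - 29956) = (0 - 23433)*(-1/9375 - 29956) = -23433*(-280837501/9375) = 2193621720311/3125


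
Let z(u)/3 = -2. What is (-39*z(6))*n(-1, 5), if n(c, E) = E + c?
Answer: 936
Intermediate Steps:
z(u) = -6 (z(u) = 3*(-2) = -6)
(-39*z(6))*n(-1, 5) = (-39*(-6))*(5 - 1) = 234*4 = 936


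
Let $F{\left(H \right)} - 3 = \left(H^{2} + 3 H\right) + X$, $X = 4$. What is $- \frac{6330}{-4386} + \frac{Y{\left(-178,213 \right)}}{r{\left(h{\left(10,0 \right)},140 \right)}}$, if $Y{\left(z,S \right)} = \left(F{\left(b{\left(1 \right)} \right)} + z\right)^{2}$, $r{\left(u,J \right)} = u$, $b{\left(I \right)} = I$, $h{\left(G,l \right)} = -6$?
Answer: $- \frac{20380529}{4386} \approx -4646.7$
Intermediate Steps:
$F{\left(H \right)} = 7 + H^{2} + 3 H$ ($F{\left(H \right)} = 3 + \left(\left(H^{2} + 3 H\right) + 4\right) = 3 + \left(4 + H^{2} + 3 H\right) = 7 + H^{2} + 3 H$)
$Y{\left(z,S \right)} = \left(11 + z\right)^{2}$ ($Y{\left(z,S \right)} = \left(\left(7 + 1^{2} + 3 \cdot 1\right) + z\right)^{2} = \left(\left(7 + 1 + 3\right) + z\right)^{2} = \left(11 + z\right)^{2}$)
$- \frac{6330}{-4386} + \frac{Y{\left(-178,213 \right)}}{r{\left(h{\left(10,0 \right)},140 \right)}} = - \frac{6330}{-4386} + \frac{\left(11 - 178\right)^{2}}{-6} = \left(-6330\right) \left(- \frac{1}{4386}\right) + \left(-167\right)^{2} \left(- \frac{1}{6}\right) = \frac{1055}{731} + 27889 \left(- \frac{1}{6}\right) = \frac{1055}{731} - \frac{27889}{6} = - \frac{20380529}{4386}$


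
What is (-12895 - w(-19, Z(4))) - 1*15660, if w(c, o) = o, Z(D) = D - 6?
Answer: -28553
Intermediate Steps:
Z(D) = -6 + D
(-12895 - w(-19, Z(4))) - 1*15660 = (-12895 - (-6 + 4)) - 1*15660 = (-12895 - 1*(-2)) - 15660 = (-12895 + 2) - 15660 = -12893 - 15660 = -28553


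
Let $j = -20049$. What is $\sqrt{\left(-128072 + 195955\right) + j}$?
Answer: $\sqrt{47834} \approx 218.71$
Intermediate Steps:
$\sqrt{\left(-128072 + 195955\right) + j} = \sqrt{\left(-128072 + 195955\right) - 20049} = \sqrt{67883 - 20049} = \sqrt{47834}$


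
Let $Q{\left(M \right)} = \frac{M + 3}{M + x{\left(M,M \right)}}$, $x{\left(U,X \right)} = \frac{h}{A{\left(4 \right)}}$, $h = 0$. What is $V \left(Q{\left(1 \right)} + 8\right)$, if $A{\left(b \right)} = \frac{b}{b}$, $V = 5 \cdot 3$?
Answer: $180$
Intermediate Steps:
$V = 15$
$A{\left(b \right)} = 1$
$x{\left(U,X \right)} = 0$ ($x{\left(U,X \right)} = \frac{0}{1} = 0 \cdot 1 = 0$)
$Q{\left(M \right)} = \frac{3 + M}{M}$ ($Q{\left(M \right)} = \frac{M + 3}{M + 0} = \frac{3 + M}{M}$)
$V \left(Q{\left(1 \right)} + 8\right) = 15 \left(\frac{3 + 1}{1} + 8\right) = 15 \left(1 \cdot 4 + 8\right) = 15 \left(4 + 8\right) = 15 \cdot 12 = 180$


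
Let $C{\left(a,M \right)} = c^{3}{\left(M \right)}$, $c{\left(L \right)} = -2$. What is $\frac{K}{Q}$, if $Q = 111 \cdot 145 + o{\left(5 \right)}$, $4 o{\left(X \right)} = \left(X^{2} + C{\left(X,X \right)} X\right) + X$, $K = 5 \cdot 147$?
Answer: $\frac{294}{6437} \approx 0.045673$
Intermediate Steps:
$K = 735$
$C{\left(a,M \right)} = -8$ ($C{\left(a,M \right)} = \left(-2\right)^{3} = -8$)
$o{\left(X \right)} = - \frac{7 X}{4} + \frac{X^{2}}{4}$ ($o{\left(X \right)} = \frac{\left(X^{2} - 8 X\right) + X}{4} = \frac{X^{2} - 7 X}{4} = - \frac{7 X}{4} + \frac{X^{2}}{4}$)
$Q = \frac{32185}{2}$ ($Q = 111 \cdot 145 + \frac{1}{4} \cdot 5 \left(-7 + 5\right) = 16095 + \frac{1}{4} \cdot 5 \left(-2\right) = 16095 - \frac{5}{2} = \frac{32185}{2} \approx 16093.0$)
$\frac{K}{Q} = \frac{735}{\frac{32185}{2}} = 735 \cdot \frac{2}{32185} = \frac{294}{6437}$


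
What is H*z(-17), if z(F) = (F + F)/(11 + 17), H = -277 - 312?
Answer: 10013/14 ≈ 715.21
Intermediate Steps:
H = -589
z(F) = F/14 (z(F) = (2*F)/28 = (2*F)*(1/28) = F/14)
H*z(-17) = -589*(-17)/14 = -589*(-17/14) = 10013/14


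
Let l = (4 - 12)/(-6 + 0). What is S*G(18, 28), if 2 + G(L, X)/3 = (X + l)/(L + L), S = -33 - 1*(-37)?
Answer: -128/9 ≈ -14.222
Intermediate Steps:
l = 4/3 (l = -8/(-6) = -8*(-1/6) = 4/3 ≈ 1.3333)
S = 4 (S = -33 + 37 = 4)
G(L, X) = -6 + 3*(4/3 + X)/(2*L) (G(L, X) = -6 + 3*((X + 4/3)/(L + L)) = -6 + 3*((4/3 + X)/((2*L))) = -6 + 3*((4/3 + X)*(1/(2*L))) = -6 + 3*((4/3 + X)/(2*L)) = -6 + 3*(4/3 + X)/(2*L))
S*G(18, 28) = 4*((1/2)*(4 - 12*18 + 3*28)/18) = 4*((1/2)*(1/18)*(4 - 216 + 84)) = 4*((1/2)*(1/18)*(-128)) = 4*(-32/9) = -128/9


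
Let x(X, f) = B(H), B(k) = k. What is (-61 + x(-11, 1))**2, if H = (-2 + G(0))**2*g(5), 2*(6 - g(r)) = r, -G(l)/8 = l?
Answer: 2209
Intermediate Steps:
G(l) = -8*l
g(r) = 6 - r/2
H = 14 (H = (-2 - 8*0)**2*(6 - 1/2*5) = (-2 + 0)**2*(6 - 5/2) = (-2)**2*(7/2) = 4*(7/2) = 14)
x(X, f) = 14
(-61 + x(-11, 1))**2 = (-61 + 14)**2 = (-47)**2 = 2209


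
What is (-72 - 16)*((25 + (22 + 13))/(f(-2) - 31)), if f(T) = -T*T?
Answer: 1056/7 ≈ 150.86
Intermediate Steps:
f(T) = -T**2
(-72 - 16)*((25 + (22 + 13))/(f(-2) - 31)) = (-72 - 16)*((25 + (22 + 13))/(-1*(-2)**2 - 31)) = -88*(25 + 35)/(-1*4 - 31) = -5280/(-4 - 31) = -5280/(-35) = -5280*(-1)/35 = -88*(-12/7) = 1056/7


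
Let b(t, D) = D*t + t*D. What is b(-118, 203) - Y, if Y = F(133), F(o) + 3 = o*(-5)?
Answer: -47240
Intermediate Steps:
F(o) = -3 - 5*o (F(o) = -3 + o*(-5) = -3 - 5*o)
Y = -668 (Y = -3 - 5*133 = -3 - 665 = -668)
b(t, D) = 2*D*t (b(t, D) = D*t + D*t = 2*D*t)
b(-118, 203) - Y = 2*203*(-118) - 1*(-668) = -47908 + 668 = -47240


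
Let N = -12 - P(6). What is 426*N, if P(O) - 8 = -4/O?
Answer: -8236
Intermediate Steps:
P(O) = 8 - 4/O
N = -58/3 (N = -12 - (8 - 4/6) = -12 - (8 - 4*1/6) = -12 - (8 - 2/3) = -12 - 1*22/3 = -12 - 22/3 = -58/3 ≈ -19.333)
426*N = 426*(-58/3) = -8236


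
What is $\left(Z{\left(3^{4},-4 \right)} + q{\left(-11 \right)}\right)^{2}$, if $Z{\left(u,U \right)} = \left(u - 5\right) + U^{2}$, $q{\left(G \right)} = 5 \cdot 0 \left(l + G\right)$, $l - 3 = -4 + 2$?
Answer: $8464$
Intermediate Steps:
$l = 1$ ($l = 3 + \left(-4 + 2\right) = 3 - 2 = 1$)
$q{\left(G \right)} = 0$ ($q{\left(G \right)} = 5 \cdot 0 \left(1 + G\right) = 0 \left(1 + G\right) = 0$)
$Z{\left(u,U \right)} = -5 + u + U^{2}$ ($Z{\left(u,U \right)} = \left(-5 + u\right) + U^{2} = -5 + u + U^{2}$)
$\left(Z{\left(3^{4},-4 \right)} + q{\left(-11 \right)}\right)^{2} = \left(\left(-5 + 3^{4} + \left(-4\right)^{2}\right) + 0\right)^{2} = \left(\left(-5 + 81 + 16\right) + 0\right)^{2} = \left(92 + 0\right)^{2} = 92^{2} = 8464$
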